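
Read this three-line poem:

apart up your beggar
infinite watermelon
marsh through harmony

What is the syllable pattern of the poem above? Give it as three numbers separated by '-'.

6-7-5

Line 1: "apart up your beggar": 2+1+1+2 = 6
Line 2: "infinite watermelon": 3+4 = 7
Line 3: "marsh through harmony": 1+1+3 = 5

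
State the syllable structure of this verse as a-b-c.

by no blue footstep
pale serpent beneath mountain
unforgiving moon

5-7-5

Line 1: "by no blue footstep": 1+1+1+2 = 5
Line 2: "pale serpent beneath mountain": 1+2+2+2 = 7
Line 3: "unforgiving moon": 4+1 = 5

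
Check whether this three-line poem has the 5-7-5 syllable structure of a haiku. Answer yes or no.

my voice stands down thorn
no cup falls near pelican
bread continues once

Yes

Line 1: my (1), voice (1), stands (1), down (1), thorn (1) → 5 ✓
Line 2: no (1), cup (1), falls (1), near (1), pelican (3) → 7 ✓
Line 3: bread (1), continues (3), once (1) → 5 ✓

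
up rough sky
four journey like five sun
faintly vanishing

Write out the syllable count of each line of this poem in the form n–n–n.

3–6–5

Line 1: up(1) + rough(1) + sky(1) = 3
Line 2: four(1) + journey(2) + like(1) + five(1) + sun(1) = 6
Line 3: faintly(2) + vanishing(3) = 5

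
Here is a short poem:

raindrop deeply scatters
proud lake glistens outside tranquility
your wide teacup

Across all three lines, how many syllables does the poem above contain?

Line 1: raindrop(2) + deeply(2) + scatters(2) = 6
Line 2: proud(1) + lake(1) + glistens(2) + outside(2) + tranquility(4) = 10
Line 3: your(1) + wide(1) + teacup(2) = 4
Total: 6 + 10 + 4 = 20

20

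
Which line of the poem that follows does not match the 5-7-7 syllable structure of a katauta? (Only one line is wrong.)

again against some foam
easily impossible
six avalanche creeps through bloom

Line 1

Line 1: again(2) + against(2) + some(1) + foam(1) = 6 (expected 5)
Line 2: easily(3) + impossible(4) = 7 ✓
Line 3: six(1) + avalanche(3) + creeps(1) + through(1) + bloom(1) = 7 ✓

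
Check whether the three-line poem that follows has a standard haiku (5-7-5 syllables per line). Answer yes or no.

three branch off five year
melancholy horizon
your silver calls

Line 1: "three branch off five year": 1+1+1+1+1 = 5 ✓
Line 2: "melancholy horizon": 4+3 = 7 ✓
Line 3: "your silver calls": 1+2+1 = 4 (expected 5)

No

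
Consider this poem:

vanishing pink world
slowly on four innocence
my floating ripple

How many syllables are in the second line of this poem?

The second line: "slowly on four innocence": 2+1+1+3 = 7

7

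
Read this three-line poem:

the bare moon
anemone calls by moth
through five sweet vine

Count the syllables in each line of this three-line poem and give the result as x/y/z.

Line 1: the(1) + bare(1) + moon(1) = 3
Line 2: anemone(4) + calls(1) + by(1) + moth(1) = 7
Line 3: through(1) + five(1) + sweet(1) + vine(1) = 4

3/7/4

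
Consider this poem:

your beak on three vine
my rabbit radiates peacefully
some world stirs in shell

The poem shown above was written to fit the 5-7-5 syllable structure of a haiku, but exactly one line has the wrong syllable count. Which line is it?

Line 1: your (1), beak (1), on (1), three (1), vine (1) → 5 ✓
Line 2: my (1), rabbit (2), radiates (3), peacefully (3) → 9 (expected 7)
Line 3: some (1), world (1), stirs (1), in (1), shell (1) → 5 ✓

Line 2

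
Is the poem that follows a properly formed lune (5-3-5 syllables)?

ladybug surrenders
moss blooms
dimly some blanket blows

Line 1: ladybug (3), surrenders (3) → 6 (expected 5)
Line 2: moss (1), blooms (1) → 2 (expected 3)
Line 3: dimly (2), some (1), blanket (2), blows (1) → 6 (expected 5)

No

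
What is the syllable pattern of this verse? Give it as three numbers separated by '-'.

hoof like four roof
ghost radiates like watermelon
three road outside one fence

Line 1: hoof(1) + like(1) + four(1) + roof(1) = 4
Line 2: ghost(1) + radiates(3) + like(1) + watermelon(4) = 9
Line 3: three(1) + road(1) + outside(2) + one(1) + fence(1) = 6

4-9-6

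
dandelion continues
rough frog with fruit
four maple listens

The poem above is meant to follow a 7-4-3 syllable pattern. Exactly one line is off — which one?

Line 1: dandelion (4), continues (3) → 7 ✓
Line 2: rough (1), frog (1), with (1), fruit (1) → 4 ✓
Line 3: four (1), maple (2), listens (2) → 5 (expected 3)

Line 3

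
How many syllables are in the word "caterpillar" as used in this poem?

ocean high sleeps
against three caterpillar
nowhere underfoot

4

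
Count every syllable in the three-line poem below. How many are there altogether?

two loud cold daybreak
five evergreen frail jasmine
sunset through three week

17

Line 1: "two loud cold daybreak": 1+1+1+2 = 5
Line 2: "five evergreen frail jasmine": 1+3+1+2 = 7
Line 3: "sunset through three week": 2+1+1+1 = 5
Total: 5 + 7 + 5 = 17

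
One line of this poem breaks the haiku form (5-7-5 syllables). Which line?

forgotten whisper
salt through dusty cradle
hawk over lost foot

Line 2

Line 1: forgotten(3) + whisper(2) = 5 ✓
Line 2: salt(1) + through(1) + dusty(2) + cradle(2) = 6 (expected 7)
Line 3: hawk(1) + over(2) + lost(1) + foot(1) = 5 ✓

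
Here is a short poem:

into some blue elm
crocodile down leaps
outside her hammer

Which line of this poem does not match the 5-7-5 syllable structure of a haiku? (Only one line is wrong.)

The second line

Line 1: "into some blue elm": 2+1+1+1 = 5 ✓
Line 2: "crocodile down leaps": 3+1+1 = 5 (expected 7)
Line 3: "outside her hammer": 2+1+2 = 5 ✓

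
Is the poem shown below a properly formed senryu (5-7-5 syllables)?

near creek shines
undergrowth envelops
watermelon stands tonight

No

Line 1: near(1) + creek(1) + shines(1) = 3 (expected 5)
Line 2: undergrowth(3) + envelops(3) = 6 (expected 7)
Line 3: watermelon(4) + stands(1) + tonight(2) = 7 (expected 5)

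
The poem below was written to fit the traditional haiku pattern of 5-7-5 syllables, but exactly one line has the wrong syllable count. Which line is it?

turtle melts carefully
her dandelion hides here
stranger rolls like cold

Line 1: "turtle melts carefully": 2+1+3 = 6 (expected 5)
Line 2: "her dandelion hides here": 1+4+1+1 = 7 ✓
Line 3: "stranger rolls like cold": 2+1+1+1 = 5 ✓

Line 1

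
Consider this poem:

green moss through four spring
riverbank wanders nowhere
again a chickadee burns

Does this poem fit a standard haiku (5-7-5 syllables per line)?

Line 1: green (1), moss (1), through (1), four (1), spring (1) → 5 ✓
Line 2: riverbank (3), wanders (2), nowhere (2) → 7 ✓
Line 3: again (2), a (1), chickadee (3), burns (1) → 7 (expected 5)

No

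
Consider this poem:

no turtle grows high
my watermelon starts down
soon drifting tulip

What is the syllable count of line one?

5

Line one: no (1), turtle (2), grows (1), high (1) → 5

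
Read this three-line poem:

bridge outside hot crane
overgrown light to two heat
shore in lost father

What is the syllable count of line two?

Line two: overgrown(3) + light(1) + to(1) + two(1) + heat(1) = 7

7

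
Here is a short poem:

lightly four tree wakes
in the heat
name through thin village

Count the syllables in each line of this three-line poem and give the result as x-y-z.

Line 1: lightly(2) + four(1) + tree(1) + wakes(1) = 5
Line 2: in(1) + the(1) + heat(1) = 3
Line 3: name(1) + through(1) + thin(1) + village(2) = 5

5-3-5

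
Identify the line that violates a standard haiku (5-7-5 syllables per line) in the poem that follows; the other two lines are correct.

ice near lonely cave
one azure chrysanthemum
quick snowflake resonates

Line 1: "ice near lonely cave": 1+1+2+1 = 5 ✓
Line 2: "one azure chrysanthemum": 1+2+4 = 7 ✓
Line 3: "quick snowflake resonates": 1+2+3 = 6 (expected 5)

The third line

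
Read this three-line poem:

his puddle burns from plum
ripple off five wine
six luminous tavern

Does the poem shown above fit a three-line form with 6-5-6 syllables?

Line 1: his(1) + puddle(2) + burns(1) + from(1) + plum(1) = 6 ✓
Line 2: ripple(2) + off(1) + five(1) + wine(1) = 5 ✓
Line 3: six(1) + luminous(3) + tavern(2) = 6 ✓

Yes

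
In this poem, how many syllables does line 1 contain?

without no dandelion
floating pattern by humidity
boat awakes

Line 1: without(2) + no(1) + dandelion(4) = 7

7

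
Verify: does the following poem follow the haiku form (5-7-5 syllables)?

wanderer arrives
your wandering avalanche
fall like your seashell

Line 1: wanderer (3), arrives (2) → 5 ✓
Line 2: your (1), wandering (3), avalanche (3) → 7 ✓
Line 3: fall (1), like (1), your (1), seashell (2) → 5 ✓

Yes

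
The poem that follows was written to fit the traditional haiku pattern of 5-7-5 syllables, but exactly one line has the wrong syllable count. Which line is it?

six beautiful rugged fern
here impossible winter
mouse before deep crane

Line 1: "six beautiful rugged fern": 1+3+2+1 = 7 (expected 5)
Line 2: "here impossible winter": 1+4+2 = 7 ✓
Line 3: "mouse before deep crane": 1+2+1+1 = 5 ✓

Line 1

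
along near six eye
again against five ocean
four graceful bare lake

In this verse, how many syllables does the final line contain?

The final line: "four graceful bare lake": 1+2+1+1 = 5

5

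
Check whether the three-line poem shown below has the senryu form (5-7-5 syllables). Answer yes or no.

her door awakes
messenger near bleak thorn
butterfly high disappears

No

Line 1: her(1) + door(1) + awakes(2) = 4 (expected 5)
Line 2: messenger(3) + near(1) + bleak(1) + thorn(1) = 6 (expected 7)
Line 3: butterfly(3) + high(1) + disappears(3) = 7 (expected 5)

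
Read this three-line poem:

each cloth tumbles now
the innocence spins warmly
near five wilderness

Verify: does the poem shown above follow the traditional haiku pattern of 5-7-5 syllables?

Line 1: each(1) + cloth(1) + tumbles(2) + now(1) = 5 ✓
Line 2: the(1) + innocence(3) + spins(1) + warmly(2) = 7 ✓
Line 3: near(1) + five(1) + wilderness(3) = 5 ✓

Yes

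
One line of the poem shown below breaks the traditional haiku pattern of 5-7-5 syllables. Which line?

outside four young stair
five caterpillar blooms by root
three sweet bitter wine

Line 1: outside(2) + four(1) + young(1) + stair(1) = 5 ✓
Line 2: five(1) + caterpillar(4) + blooms(1) + by(1) + root(1) = 8 (expected 7)
Line 3: three(1) + sweet(1) + bitter(2) + wine(1) = 5 ✓

Line 2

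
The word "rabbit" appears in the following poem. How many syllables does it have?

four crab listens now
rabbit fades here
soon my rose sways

2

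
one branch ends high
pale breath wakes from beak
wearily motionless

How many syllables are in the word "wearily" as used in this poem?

3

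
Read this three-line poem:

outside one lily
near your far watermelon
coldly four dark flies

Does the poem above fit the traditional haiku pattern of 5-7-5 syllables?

Line 1: outside (2), one (1), lily (2) → 5 ✓
Line 2: near (1), your (1), far (1), watermelon (4) → 7 ✓
Line 3: coldly (2), four (1), dark (1), flies (1) → 5 ✓

Yes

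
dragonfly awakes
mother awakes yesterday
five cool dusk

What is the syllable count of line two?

7

Line two: mother (2), awakes (2), yesterday (3) → 7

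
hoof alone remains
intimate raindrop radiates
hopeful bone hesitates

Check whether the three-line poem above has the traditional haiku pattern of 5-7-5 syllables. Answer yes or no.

No

Line 1: "hoof alone remains": 1+2+2 = 5 ✓
Line 2: "intimate raindrop radiates": 3+2+3 = 8 (expected 7)
Line 3: "hopeful bone hesitates": 2+1+3 = 6 (expected 5)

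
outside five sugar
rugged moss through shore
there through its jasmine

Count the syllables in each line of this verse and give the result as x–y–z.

Line 1: "outside five sugar": 2+1+2 = 5
Line 2: "rugged moss through shore": 2+1+1+1 = 5
Line 3: "there through its jasmine": 1+1+1+2 = 5

5–5–5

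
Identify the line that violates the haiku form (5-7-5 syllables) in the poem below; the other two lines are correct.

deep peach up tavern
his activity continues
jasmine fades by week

Line 2

Line 1: "deep peach up tavern": 1+1+1+2 = 5 ✓
Line 2: "his activity continues": 1+4+3 = 8 (expected 7)
Line 3: "jasmine fades by week": 2+1+1+1 = 5 ✓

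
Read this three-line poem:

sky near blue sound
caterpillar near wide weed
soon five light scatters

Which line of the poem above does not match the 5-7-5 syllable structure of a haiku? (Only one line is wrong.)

Line 1: "sky near blue sound": 1+1+1+1 = 4 (expected 5)
Line 2: "caterpillar near wide weed": 4+1+1+1 = 7 ✓
Line 3: "soon five light scatters": 1+1+1+2 = 5 ✓

Line 1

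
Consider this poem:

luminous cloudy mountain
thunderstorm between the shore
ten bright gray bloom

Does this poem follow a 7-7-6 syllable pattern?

Line 1: luminous(3) + cloudy(2) + mountain(2) = 7 ✓
Line 2: thunderstorm(3) + between(2) + the(1) + shore(1) = 7 ✓
Line 3: ten(1) + bright(1) + gray(1) + bloom(1) = 4 (expected 6)

No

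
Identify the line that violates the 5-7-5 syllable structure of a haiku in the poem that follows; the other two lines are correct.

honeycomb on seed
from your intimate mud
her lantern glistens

Line 2

Line 1: honeycomb (3), on (1), seed (1) → 5 ✓
Line 2: from (1), your (1), intimate (3), mud (1) → 6 (expected 7)
Line 3: her (1), lantern (2), glistens (2) → 5 ✓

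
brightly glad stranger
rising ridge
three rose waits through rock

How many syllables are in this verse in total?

Line 1: "brightly glad stranger": 2+1+2 = 5
Line 2: "rising ridge": 2+1 = 3
Line 3: "three rose waits through rock": 1+1+1+1+1 = 5
Total: 5 + 3 + 5 = 13

13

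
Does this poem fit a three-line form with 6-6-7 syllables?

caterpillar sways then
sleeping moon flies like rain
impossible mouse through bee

Yes

Line 1: "caterpillar sways then": 4+1+1 = 6 ✓
Line 2: "sleeping moon flies like rain": 2+1+1+1+1 = 6 ✓
Line 3: "impossible mouse through bee": 4+1+1+1 = 7 ✓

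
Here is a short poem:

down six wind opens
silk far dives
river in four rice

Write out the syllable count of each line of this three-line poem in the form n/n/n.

5/3/5

Line 1: down (1), six (1), wind (1), opens (2) → 5
Line 2: silk (1), far (1), dives (1) → 3
Line 3: river (2), in (1), four (1), rice (1) → 5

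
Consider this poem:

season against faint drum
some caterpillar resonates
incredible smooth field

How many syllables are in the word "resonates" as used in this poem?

3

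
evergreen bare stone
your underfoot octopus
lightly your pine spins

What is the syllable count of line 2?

7

Line 2: your (1), underfoot (3), octopus (3) → 7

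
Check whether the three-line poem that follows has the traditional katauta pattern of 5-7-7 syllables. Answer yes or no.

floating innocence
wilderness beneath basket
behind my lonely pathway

Line 1: floating(2) + innocence(3) = 5 ✓
Line 2: wilderness(3) + beneath(2) + basket(2) = 7 ✓
Line 3: behind(2) + my(1) + lonely(2) + pathway(2) = 7 ✓

Yes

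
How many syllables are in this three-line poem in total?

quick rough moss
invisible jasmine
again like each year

14

Line 1: "quick rough moss": 1+1+1 = 3
Line 2: "invisible jasmine": 4+2 = 6
Line 3: "again like each year": 2+1+1+1 = 5
Total: 3 + 6 + 5 = 14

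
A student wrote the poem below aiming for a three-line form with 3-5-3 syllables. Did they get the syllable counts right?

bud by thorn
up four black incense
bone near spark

Line 1: "bud by thorn": 1+1+1 = 3 ✓
Line 2: "up four black incense": 1+1+1+2 = 5 ✓
Line 3: "bone near spark": 1+1+1 = 3 ✓

Yes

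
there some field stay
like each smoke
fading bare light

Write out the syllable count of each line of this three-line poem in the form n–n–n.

Line 1: there (1), some (1), field (1), stay (1) → 4
Line 2: like (1), each (1), smoke (1) → 3
Line 3: fading (2), bare (1), light (1) → 4

4–3–4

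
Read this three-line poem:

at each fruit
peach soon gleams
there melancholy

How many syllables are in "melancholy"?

4

"melancholy" has 4 syllables.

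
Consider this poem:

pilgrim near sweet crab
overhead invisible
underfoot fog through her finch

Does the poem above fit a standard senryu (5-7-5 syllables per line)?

No

Line 1: "pilgrim near sweet crab": 2+1+1+1 = 5 ✓
Line 2: "overhead invisible": 3+4 = 7 ✓
Line 3: "underfoot fog through her finch": 3+1+1+1+1 = 7 (expected 5)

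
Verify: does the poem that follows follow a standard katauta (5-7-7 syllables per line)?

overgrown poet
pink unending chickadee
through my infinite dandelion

No

Line 1: overgrown (3), poet (2) → 5 ✓
Line 2: pink (1), unending (3), chickadee (3) → 7 ✓
Line 3: through (1), my (1), infinite (3), dandelion (4) → 9 (expected 7)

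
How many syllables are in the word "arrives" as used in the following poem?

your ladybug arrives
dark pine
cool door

2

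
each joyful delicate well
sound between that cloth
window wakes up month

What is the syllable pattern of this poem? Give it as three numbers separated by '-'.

7-5-5

Line 1: "each joyful delicate well": 1+2+3+1 = 7
Line 2: "sound between that cloth": 1+2+1+1 = 5
Line 3: "window wakes up month": 2+1+1+1 = 5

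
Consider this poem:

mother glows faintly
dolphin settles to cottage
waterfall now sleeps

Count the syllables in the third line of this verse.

5

The third line: waterfall(3) + now(1) + sleeps(1) = 5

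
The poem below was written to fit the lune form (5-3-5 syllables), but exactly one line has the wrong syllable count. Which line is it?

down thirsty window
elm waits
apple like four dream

Line 1: "down thirsty window": 1+2+2 = 5 ✓
Line 2: "elm waits": 1+1 = 2 (expected 3)
Line 3: "apple like four dream": 2+1+1+1 = 5 ✓

Line 2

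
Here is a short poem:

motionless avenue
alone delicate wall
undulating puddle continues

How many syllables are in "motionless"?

"motionless" has 3 syllables.

3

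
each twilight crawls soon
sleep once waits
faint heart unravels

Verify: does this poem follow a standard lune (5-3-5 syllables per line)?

Yes

Line 1: "each twilight crawls soon": 1+2+1+1 = 5 ✓
Line 2: "sleep once waits": 1+1+1 = 3 ✓
Line 3: "faint heart unravels": 1+1+3 = 5 ✓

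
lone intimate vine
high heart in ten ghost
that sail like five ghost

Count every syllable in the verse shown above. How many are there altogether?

15

Line 1: lone(1) + intimate(3) + vine(1) = 5
Line 2: high(1) + heart(1) + in(1) + ten(1) + ghost(1) = 5
Line 3: that(1) + sail(1) + like(1) + five(1) + ghost(1) = 5
Total: 5 + 5 + 5 = 15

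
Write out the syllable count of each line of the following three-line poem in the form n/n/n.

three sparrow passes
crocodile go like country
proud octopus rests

5/7/5

Line 1: "three sparrow passes": 1+2+2 = 5
Line 2: "crocodile go like country": 3+1+1+2 = 7
Line 3: "proud octopus rests": 1+3+1 = 5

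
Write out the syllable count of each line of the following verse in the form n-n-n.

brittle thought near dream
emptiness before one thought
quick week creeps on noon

Line 1: brittle(2) + thought(1) + near(1) + dream(1) = 5
Line 2: emptiness(3) + before(2) + one(1) + thought(1) = 7
Line 3: quick(1) + week(1) + creeps(1) + on(1) + noon(1) = 5

5-7-5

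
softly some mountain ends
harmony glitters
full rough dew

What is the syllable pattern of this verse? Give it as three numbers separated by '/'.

Line 1: softly(2) + some(1) + mountain(2) + ends(1) = 6
Line 2: harmony(3) + glitters(2) = 5
Line 3: full(1) + rough(1) + dew(1) = 3

6/5/3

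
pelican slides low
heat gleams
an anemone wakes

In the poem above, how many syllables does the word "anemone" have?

"anemone" has 4 syllables.

4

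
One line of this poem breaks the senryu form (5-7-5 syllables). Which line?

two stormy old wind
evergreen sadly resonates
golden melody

Line 1: two(1) + stormy(2) + old(1) + wind(1) = 5 ✓
Line 2: evergreen(3) + sadly(2) + resonates(3) = 8 (expected 7)
Line 3: golden(2) + melody(3) = 5 ✓

The second line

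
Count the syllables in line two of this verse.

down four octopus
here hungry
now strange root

Line two: here (1), hungry (2) → 3

3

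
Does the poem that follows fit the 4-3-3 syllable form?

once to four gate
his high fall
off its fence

Yes

Line 1: once (1), to (1), four (1), gate (1) → 4 ✓
Line 2: his (1), high (1), fall (1) → 3 ✓
Line 3: off (1), its (1), fence (1) → 3 ✓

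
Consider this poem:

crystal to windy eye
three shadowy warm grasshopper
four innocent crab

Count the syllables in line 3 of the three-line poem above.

5

Line 3: "four innocent crab": 1+3+1 = 5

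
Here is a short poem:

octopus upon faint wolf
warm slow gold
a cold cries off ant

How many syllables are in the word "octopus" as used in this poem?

3

"octopus" has 3 syllables.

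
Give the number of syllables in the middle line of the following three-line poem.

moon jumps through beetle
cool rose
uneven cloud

2

The middle line: cool(1) + rose(1) = 2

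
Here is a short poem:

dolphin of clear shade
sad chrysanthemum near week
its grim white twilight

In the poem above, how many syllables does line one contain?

Line one: dolphin(2) + of(1) + clear(1) + shade(1) = 5

5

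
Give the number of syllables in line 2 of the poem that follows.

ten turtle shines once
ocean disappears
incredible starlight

5

Line 2: ocean (2), disappears (3) → 5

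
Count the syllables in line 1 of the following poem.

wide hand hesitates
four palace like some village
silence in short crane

5

Line 1: wide(1) + hand(1) + hesitates(3) = 5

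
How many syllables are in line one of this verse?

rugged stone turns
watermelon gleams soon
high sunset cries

4

Line one: rugged(2) + stone(1) + turns(1) = 4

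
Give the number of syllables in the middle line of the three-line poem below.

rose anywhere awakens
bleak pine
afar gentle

2

The middle line: bleak(1) + pine(1) = 2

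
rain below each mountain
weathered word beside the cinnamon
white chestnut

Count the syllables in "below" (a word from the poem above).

2

"below" has 2 syllables.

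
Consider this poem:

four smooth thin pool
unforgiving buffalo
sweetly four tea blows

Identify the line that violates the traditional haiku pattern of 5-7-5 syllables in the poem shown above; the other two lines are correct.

The first line

Line 1: "four smooth thin pool": 1+1+1+1 = 4 (expected 5)
Line 2: "unforgiving buffalo": 4+3 = 7 ✓
Line 3: "sweetly four tea blows": 2+1+1+1 = 5 ✓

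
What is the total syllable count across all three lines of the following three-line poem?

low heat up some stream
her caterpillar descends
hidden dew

Line 1: low(1) + heat(1) + up(1) + some(1) + stream(1) = 5
Line 2: her(1) + caterpillar(4) + descends(2) = 7
Line 3: hidden(2) + dew(1) = 3
Total: 5 + 7 + 3 = 15

15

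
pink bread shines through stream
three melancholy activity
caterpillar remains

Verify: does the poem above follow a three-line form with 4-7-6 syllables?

Line 1: pink (1), bread (1), shines (1), through (1), stream (1) → 5 (expected 4)
Line 2: three (1), melancholy (4), activity (4) → 9 (expected 7)
Line 3: caterpillar (4), remains (2) → 6 ✓

No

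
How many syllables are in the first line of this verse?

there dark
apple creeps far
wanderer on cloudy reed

2

The first line: there(1) + dark(1) = 2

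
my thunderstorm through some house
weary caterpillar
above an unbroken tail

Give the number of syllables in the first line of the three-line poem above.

7

The first line: my(1) + thunderstorm(3) + through(1) + some(1) + house(1) = 7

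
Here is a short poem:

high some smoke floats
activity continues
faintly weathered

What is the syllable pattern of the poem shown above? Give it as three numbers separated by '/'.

Line 1: high (1), some (1), smoke (1), floats (1) → 4
Line 2: activity (4), continues (3) → 7
Line 3: faintly (2), weathered (2) → 4

4/7/4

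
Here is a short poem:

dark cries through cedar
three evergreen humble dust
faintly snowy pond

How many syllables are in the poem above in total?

17

Line 1: dark(1) + cries(1) + through(1) + cedar(2) = 5
Line 2: three(1) + evergreen(3) + humble(2) + dust(1) = 7
Line 3: faintly(2) + snowy(2) + pond(1) = 5
Total: 5 + 7 + 5 = 17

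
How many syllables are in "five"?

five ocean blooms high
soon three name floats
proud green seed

1

"five" has 1 syllable.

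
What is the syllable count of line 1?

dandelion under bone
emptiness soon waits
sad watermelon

Line 1: dandelion (4), under (2), bone (1) → 7

7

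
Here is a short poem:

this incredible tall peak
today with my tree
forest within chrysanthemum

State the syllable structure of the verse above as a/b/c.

7/5/8

Line 1: this(1) + incredible(4) + tall(1) + peak(1) = 7
Line 2: today(2) + with(1) + my(1) + tree(1) = 5
Line 3: forest(2) + within(2) + chrysanthemum(4) = 8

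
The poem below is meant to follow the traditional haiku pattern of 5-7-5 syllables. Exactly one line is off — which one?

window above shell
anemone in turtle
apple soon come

Line 1: "window above shell": 2+2+1 = 5 ✓
Line 2: "anemone in turtle": 4+1+2 = 7 ✓
Line 3: "apple soon come": 2+1+1 = 4 (expected 5)

Line 3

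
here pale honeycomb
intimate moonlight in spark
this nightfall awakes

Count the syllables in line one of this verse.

5

Line one: here (1), pale (1), honeycomb (3) → 5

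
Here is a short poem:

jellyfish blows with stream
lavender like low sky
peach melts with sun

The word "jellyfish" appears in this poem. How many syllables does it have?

3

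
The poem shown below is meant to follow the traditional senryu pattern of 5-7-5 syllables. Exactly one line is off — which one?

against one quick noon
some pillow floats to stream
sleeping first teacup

Line 1: against(2) + one(1) + quick(1) + noon(1) = 5 ✓
Line 2: some(1) + pillow(2) + floats(1) + to(1) + stream(1) = 6 (expected 7)
Line 3: sleeping(2) + first(1) + teacup(2) = 5 ✓

The second line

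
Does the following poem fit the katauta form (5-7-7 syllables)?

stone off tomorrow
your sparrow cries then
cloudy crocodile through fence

Line 1: "stone off tomorrow": 1+1+3 = 5 ✓
Line 2: "your sparrow cries then": 1+2+1+1 = 5 (expected 7)
Line 3: "cloudy crocodile through fence": 2+3+1+1 = 7 ✓

No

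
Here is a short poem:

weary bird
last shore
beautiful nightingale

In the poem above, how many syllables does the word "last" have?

1

"last" has 1 syllable.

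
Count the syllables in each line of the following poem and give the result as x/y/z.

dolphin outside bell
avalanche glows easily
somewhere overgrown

Line 1: dolphin (2), outside (2), bell (1) → 5
Line 2: avalanche (3), glows (1), easily (3) → 7
Line 3: somewhere (2), overgrown (3) → 5

5/7/5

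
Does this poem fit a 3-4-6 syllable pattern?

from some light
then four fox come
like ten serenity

Yes

Line 1: from (1), some (1), light (1) → 3 ✓
Line 2: then (1), four (1), fox (1), come (1) → 4 ✓
Line 3: like (1), ten (1), serenity (4) → 6 ✓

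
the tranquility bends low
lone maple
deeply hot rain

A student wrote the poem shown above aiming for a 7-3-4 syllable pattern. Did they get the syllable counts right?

Line 1: "the tranquility bends low": 1+4+1+1 = 7 ✓
Line 2: "lone maple": 1+2 = 3 ✓
Line 3: "deeply hot rain": 2+1+1 = 4 ✓

Yes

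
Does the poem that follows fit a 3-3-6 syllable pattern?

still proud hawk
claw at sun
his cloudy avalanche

Yes

Line 1: still(1) + proud(1) + hawk(1) = 3 ✓
Line 2: claw(1) + at(1) + sun(1) = 3 ✓
Line 3: his(1) + cloudy(2) + avalanche(3) = 6 ✓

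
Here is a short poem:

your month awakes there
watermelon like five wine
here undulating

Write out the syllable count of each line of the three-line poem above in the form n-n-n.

5-7-5

Line 1: your (1), month (1), awakes (2), there (1) → 5
Line 2: watermelon (4), like (1), five (1), wine (1) → 7
Line 3: here (1), undulating (4) → 5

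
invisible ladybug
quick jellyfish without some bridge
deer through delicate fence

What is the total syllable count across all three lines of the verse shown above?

Line 1: invisible (4), ladybug (3) → 7
Line 2: quick (1), jellyfish (3), without (2), some (1), bridge (1) → 8
Line 3: deer (1), through (1), delicate (3), fence (1) → 6
Total: 7 + 8 + 6 = 21

21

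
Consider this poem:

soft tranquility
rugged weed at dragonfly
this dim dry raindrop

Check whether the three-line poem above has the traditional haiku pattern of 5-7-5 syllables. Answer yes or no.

Yes

Line 1: "soft tranquility": 1+4 = 5 ✓
Line 2: "rugged weed at dragonfly": 2+1+1+3 = 7 ✓
Line 3: "this dim dry raindrop": 1+1+1+2 = 5 ✓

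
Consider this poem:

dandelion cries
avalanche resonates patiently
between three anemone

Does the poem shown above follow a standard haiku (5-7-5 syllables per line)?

Line 1: dandelion (4), cries (1) → 5 ✓
Line 2: avalanche (3), resonates (3), patiently (3) → 9 (expected 7)
Line 3: between (2), three (1), anemone (4) → 7 (expected 5)

No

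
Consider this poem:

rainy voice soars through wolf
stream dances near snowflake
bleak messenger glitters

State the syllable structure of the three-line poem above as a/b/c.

Line 1: rainy(2) + voice(1) + soars(1) + through(1) + wolf(1) = 6
Line 2: stream(1) + dances(2) + near(1) + snowflake(2) = 6
Line 3: bleak(1) + messenger(3) + glitters(2) = 6

6/6/6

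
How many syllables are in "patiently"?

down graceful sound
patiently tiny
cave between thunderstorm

"patiently" has 3 syllables.

3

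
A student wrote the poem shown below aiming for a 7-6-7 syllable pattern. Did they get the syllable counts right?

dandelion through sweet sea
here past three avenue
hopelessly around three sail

Yes

Line 1: dandelion (4), through (1), sweet (1), sea (1) → 7 ✓
Line 2: here (1), past (1), three (1), avenue (3) → 6 ✓
Line 3: hopelessly (3), around (2), three (1), sail (1) → 7 ✓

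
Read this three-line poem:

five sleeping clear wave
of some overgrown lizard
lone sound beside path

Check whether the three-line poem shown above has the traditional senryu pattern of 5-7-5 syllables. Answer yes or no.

Line 1: "five sleeping clear wave": 1+2+1+1 = 5 ✓
Line 2: "of some overgrown lizard": 1+1+3+2 = 7 ✓
Line 3: "lone sound beside path": 1+1+2+1 = 5 ✓

Yes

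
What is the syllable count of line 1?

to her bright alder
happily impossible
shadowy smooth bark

Line 1: "to her bright alder": 1+1+1+2 = 5

5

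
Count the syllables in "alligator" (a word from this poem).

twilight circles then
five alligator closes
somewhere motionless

4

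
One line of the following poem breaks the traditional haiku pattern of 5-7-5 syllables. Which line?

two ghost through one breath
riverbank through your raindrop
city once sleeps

Line 3

Line 1: two(1) + ghost(1) + through(1) + one(1) + breath(1) = 5 ✓
Line 2: riverbank(3) + through(1) + your(1) + raindrop(2) = 7 ✓
Line 3: city(2) + once(1) + sleeps(1) = 4 (expected 5)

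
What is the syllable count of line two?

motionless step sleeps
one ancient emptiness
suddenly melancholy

Line two: "one ancient emptiness": 1+2+3 = 6

6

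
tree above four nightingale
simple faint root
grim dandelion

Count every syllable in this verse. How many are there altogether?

16

Line 1: tree (1), above (2), four (1), nightingale (3) → 7
Line 2: simple (2), faint (1), root (1) → 4
Line 3: grim (1), dandelion (4) → 5
Total: 7 + 4 + 5 = 16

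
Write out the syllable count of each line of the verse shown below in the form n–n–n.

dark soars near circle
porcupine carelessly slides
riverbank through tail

5–7–5

Line 1: dark(1) + soars(1) + near(1) + circle(2) = 5
Line 2: porcupine(3) + carelessly(3) + slides(1) = 7
Line 3: riverbank(3) + through(1) + tail(1) = 5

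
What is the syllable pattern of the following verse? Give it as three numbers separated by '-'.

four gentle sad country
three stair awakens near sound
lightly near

Line 1: four (1), gentle (2), sad (1), country (2) → 6
Line 2: three (1), stair (1), awakens (3), near (1), sound (1) → 7
Line 3: lightly (2), near (1) → 3

6-7-3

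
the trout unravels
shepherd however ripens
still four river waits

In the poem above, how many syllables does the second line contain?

7

The second line: shepherd (2), however (3), ripens (2) → 7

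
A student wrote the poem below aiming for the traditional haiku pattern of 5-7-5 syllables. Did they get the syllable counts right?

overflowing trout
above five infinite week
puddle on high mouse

Line 1: overflowing(4) + trout(1) = 5 ✓
Line 2: above(2) + five(1) + infinite(3) + week(1) = 7 ✓
Line 3: puddle(2) + on(1) + high(1) + mouse(1) = 5 ✓

Yes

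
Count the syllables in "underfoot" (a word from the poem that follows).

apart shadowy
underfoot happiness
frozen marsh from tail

"underfoot" has 3 syllables.

3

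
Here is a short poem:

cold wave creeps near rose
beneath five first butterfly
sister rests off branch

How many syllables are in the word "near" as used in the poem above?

1

"near" has 1 syllable.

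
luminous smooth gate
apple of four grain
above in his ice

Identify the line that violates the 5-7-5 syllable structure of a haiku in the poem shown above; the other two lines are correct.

Line 2

Line 1: luminous (3), smooth (1), gate (1) → 5 ✓
Line 2: apple (2), of (1), four (1), grain (1) → 5 (expected 7)
Line 3: above (2), in (1), his (1), ice (1) → 5 ✓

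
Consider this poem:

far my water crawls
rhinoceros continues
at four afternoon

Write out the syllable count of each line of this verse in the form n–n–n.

Line 1: far (1), my (1), water (2), crawls (1) → 5
Line 2: rhinoceros (4), continues (3) → 7
Line 3: at (1), four (1), afternoon (3) → 5

5–7–5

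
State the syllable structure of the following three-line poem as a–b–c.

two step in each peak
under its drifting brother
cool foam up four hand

Line 1: two(1) + step(1) + in(1) + each(1) + peak(1) = 5
Line 2: under(2) + its(1) + drifting(2) + brother(2) = 7
Line 3: cool(1) + foam(1) + up(1) + four(1) + hand(1) = 5

5–7–5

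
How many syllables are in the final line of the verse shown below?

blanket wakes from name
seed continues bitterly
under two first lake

The final line: "under two first lake": 2+1+1+1 = 5

5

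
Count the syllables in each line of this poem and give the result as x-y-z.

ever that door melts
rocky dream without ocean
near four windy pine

Line 1: ever (2), that (1), door (1), melts (1) → 5
Line 2: rocky (2), dream (1), without (2), ocean (2) → 7
Line 3: near (1), four (1), windy (2), pine (1) → 5

5-7-5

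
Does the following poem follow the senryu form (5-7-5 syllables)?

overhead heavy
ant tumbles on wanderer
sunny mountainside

Yes

Line 1: overhead(3) + heavy(2) = 5 ✓
Line 2: ant(1) + tumbles(2) + on(1) + wanderer(3) = 7 ✓
Line 3: sunny(2) + mountainside(3) = 5 ✓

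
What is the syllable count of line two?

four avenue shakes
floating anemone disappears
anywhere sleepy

Line two: "floating anemone disappears": 2+4+3 = 9

9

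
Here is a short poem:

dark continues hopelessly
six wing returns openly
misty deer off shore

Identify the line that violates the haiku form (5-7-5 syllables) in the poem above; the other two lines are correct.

The first line

Line 1: "dark continues hopelessly": 1+3+3 = 7 (expected 5)
Line 2: "six wing returns openly": 1+1+2+3 = 7 ✓
Line 3: "misty deer off shore": 2+1+1+1 = 5 ✓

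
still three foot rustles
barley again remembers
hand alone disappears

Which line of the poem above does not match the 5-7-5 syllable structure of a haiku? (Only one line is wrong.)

The third line

Line 1: still (1), three (1), foot (1), rustles (2) → 5 ✓
Line 2: barley (2), again (2), remembers (3) → 7 ✓
Line 3: hand (1), alone (2), disappears (3) → 6 (expected 5)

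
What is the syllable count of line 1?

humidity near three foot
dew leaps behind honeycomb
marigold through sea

7

Line 1: "humidity near three foot": 4+1+1+1 = 7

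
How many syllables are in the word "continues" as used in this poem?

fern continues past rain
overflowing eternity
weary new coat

3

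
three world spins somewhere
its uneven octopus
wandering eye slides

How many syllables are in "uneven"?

"uneven" has 3 syllables.

3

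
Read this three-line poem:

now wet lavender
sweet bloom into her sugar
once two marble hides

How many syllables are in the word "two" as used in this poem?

"two" has 1 syllable.

1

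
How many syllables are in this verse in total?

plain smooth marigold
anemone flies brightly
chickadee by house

17

Line 1: plain(1) + smooth(1) + marigold(3) = 5
Line 2: anemone(4) + flies(1) + brightly(2) = 7
Line 3: chickadee(3) + by(1) + house(1) = 5
Total: 5 + 7 + 5 = 17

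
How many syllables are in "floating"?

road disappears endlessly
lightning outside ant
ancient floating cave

2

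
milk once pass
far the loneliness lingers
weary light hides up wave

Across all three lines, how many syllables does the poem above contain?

16

Line 1: "milk once pass": 1+1+1 = 3
Line 2: "far the loneliness lingers": 1+1+3+2 = 7
Line 3: "weary light hides up wave": 2+1+1+1+1 = 6
Total: 3 + 7 + 6 = 16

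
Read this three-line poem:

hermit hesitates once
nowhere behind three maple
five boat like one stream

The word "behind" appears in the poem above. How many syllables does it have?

2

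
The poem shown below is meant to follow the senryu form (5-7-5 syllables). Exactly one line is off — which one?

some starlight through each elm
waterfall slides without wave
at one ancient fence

The first line

Line 1: some(1) + starlight(2) + through(1) + each(1) + elm(1) = 6 (expected 5)
Line 2: waterfall(3) + slides(1) + without(2) + wave(1) = 7 ✓
Line 3: at(1) + one(1) + ancient(2) + fence(1) = 5 ✓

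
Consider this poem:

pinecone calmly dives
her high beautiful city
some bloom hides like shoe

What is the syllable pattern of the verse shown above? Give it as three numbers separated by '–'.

5–7–5

Line 1: pinecone (2), calmly (2), dives (1) → 5
Line 2: her (1), high (1), beautiful (3), city (2) → 7
Line 3: some (1), bloom (1), hides (1), like (1), shoe (1) → 5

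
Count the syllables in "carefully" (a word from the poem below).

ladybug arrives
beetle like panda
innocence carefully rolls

3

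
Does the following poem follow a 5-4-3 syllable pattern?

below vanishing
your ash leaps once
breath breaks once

Yes

Line 1: below (2), vanishing (3) → 5 ✓
Line 2: your (1), ash (1), leaps (1), once (1) → 4 ✓
Line 3: breath (1), breaks (1), once (1) → 3 ✓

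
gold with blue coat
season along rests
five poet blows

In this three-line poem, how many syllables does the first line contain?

The first line: gold (1), with (1), blue (1), coat (1) → 4

4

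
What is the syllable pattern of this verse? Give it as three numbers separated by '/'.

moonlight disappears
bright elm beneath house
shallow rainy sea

5/5/5

Line 1: "moonlight disappears": 2+3 = 5
Line 2: "bright elm beneath house": 1+1+2+1 = 5
Line 3: "shallow rainy sea": 2+2+1 = 5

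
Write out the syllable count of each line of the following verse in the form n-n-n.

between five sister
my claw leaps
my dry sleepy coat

Line 1: "between five sister": 2+1+2 = 5
Line 2: "my claw leaps": 1+1+1 = 3
Line 3: "my dry sleepy coat": 1+1+2+1 = 5

5-3-5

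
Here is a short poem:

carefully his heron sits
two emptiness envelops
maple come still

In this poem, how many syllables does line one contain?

7

Line one: "carefully his heron sits": 3+1+2+1 = 7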